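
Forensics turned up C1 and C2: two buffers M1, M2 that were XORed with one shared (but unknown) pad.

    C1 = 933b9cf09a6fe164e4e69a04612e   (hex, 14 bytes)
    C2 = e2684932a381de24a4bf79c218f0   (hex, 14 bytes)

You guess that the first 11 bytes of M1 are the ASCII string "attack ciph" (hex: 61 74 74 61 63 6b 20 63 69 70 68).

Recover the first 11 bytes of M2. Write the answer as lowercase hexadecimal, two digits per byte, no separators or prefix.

First, C1 ⊕ C2 = (M1 ⊕ K) ⊕ (M2 ⊕ K) = M1 ⊕ M2, so the key drops out. Then M2 = (M1 ⊕ M2) ⊕ M1 over the first 11 bytes.
byte 0: (93 xor e2) xor 61 = 71 xor 61 = 10
byte 1: (3b xor 68) xor 74 = 53 xor 74 = 27
byte 2: (9c xor 49) xor 74 = d5 xor 74 = a1
byte 3: (f0 xor 32) xor 61 = c2 xor 61 = a3
byte 4: (9a xor a3) xor 63 = 39 xor 63 = 5a
byte 5: (6f xor 81) xor 6b = ee xor 6b = 85
byte 6: (e1 xor de) xor 20 = 3f xor 20 = 1f
byte 7: (64 xor 24) xor 63 = 40 xor 63 = 23
byte 8: (e4 xor a4) xor 69 = 40 xor 69 = 29
byte 9: (e6 xor bf) xor 70 = 59 xor 70 = 29
byte 10: (9a xor 79) xor 68 = e3 xor 68 = 8b

1027a1a35a851f2329298b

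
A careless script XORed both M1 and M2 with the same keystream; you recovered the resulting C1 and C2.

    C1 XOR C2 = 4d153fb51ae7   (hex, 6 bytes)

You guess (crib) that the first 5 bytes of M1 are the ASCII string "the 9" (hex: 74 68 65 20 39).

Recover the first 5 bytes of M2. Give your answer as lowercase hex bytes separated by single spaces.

Since C1 ⊕ C2 = M1 ⊕ M2, XORing with the guessed M1 bytes yields the corresponding M2 bytes: M2 = (C1 ⊕ C2) ⊕ M1.
4d XOR 74 = 39
15 XOR 68 = 7d
3f XOR 65 = 5a
b5 XOR 20 = 95
1a XOR 39 = 23

39 7d 5a 95 23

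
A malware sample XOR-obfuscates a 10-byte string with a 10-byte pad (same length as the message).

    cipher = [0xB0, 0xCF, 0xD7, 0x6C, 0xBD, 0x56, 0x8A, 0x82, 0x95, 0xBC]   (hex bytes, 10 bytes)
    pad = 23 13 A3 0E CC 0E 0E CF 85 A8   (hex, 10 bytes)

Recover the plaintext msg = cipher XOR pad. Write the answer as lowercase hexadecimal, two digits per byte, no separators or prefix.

93dc74627158844d1014

b0 ^ 23 = 93
cf ^ 13 = dc
d7 ^ a3 = 74
6c ^ 0e = 62
bd ^ cc = 71
56 ^ 0e = 58
8a ^ 0e = 84
82 ^ cf = 4d
95 ^ 85 = 10
bc ^ a8 = 14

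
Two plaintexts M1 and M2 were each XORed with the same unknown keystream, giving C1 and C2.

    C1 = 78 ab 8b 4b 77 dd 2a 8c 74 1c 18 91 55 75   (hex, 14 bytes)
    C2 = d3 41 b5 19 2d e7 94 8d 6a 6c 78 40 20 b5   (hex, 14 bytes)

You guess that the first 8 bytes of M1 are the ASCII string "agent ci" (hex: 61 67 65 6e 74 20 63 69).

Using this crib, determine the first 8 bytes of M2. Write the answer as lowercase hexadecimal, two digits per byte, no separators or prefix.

First, C1 ⊕ C2 = (M1 ⊕ K) ⊕ (M2 ⊕ K) = M1 ⊕ M2, so the key drops out. Then M2 = (M1 ⊕ M2) ⊕ M1 over the first 8 bytes.
byte 0: (78 ⊕ d3) ⊕ 61 = ab ⊕ 61 = ca
byte 1: (ab ⊕ 41) ⊕ 67 = ea ⊕ 67 = 8d
byte 2: (8b ⊕ b5) ⊕ 65 = 3e ⊕ 65 = 5b
byte 3: (4b ⊕ 19) ⊕ 6e = 52 ⊕ 6e = 3c
byte 4: (77 ⊕ 2d) ⊕ 74 = 5a ⊕ 74 = 2e
byte 5: (dd ⊕ e7) ⊕ 20 = 3a ⊕ 20 = 1a
byte 6: (2a ⊕ 94) ⊕ 63 = be ⊕ 63 = dd
byte 7: (8c ⊕ 8d) ⊕ 69 = 01 ⊕ 69 = 68

ca8d5b3c2e1add68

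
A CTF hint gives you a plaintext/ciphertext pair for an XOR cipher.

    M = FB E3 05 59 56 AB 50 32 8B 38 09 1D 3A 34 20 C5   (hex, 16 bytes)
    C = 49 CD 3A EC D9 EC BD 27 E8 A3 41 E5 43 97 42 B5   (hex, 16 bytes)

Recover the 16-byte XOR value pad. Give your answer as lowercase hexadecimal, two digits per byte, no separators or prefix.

Since C = M ⊕ pad, XORing both sides with M gives pad = M ⊕ C.
251 XOR  73 = 178
227 XOR 205 =  46
  5 XOR  58 =  63
 89 XOR 236 = 181
 86 XOR 217 = 143
171 XOR 236 =  71
 80 XOR 189 = 237
 50 XOR  39 =  21
139 XOR 232 =  99
 56 XOR 163 = 155
  9 XOR  65 =  72
 29 XOR 229 = 248
 58 XOR  67 = 121
 52 XOR 151 = 163
 32 XOR  66 =  98
197 XOR 181 = 112

b22e3fb58f47ed15639b48f879a36270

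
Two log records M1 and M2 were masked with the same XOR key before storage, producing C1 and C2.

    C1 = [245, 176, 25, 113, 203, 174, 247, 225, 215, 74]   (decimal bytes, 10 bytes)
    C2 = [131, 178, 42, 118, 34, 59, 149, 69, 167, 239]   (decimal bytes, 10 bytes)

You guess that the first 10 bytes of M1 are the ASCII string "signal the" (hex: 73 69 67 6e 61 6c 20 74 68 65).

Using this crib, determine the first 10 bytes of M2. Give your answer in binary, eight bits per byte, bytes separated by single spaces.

00000101 01101011 01010100 01101001 10001000 11111001 01000010 11010000 00011000 11000000

First, C1 ⊕ C2 = (M1 ⊕ K) ⊕ (M2 ⊕ K) = M1 ⊕ M2, so the key drops out. Then M2 = (M1 ⊕ M2) ⊕ M1 over the first 10 bytes.
byte 0: (f5 xor 83) xor 73 = 76 xor 73 = 05
byte 1: (b0 xor b2) xor 69 = 02 xor 69 = 6b
byte 2: (19 xor 2a) xor 67 = 33 xor 67 = 54
byte 3: (71 xor 76) xor 6e = 07 xor 6e = 69
byte 4: (cb xor 22) xor 61 = e9 xor 61 = 88
byte 5: (ae xor 3b) xor 6c = 95 xor 6c = f9
byte 6: (f7 xor 95) xor 20 = 62 xor 20 = 42
byte 7: (e1 xor 45) xor 74 = a4 xor 74 = d0
byte 8: (d7 xor a7) xor 68 = 70 xor 68 = 18
byte 9: (4a xor ef) xor 65 = a5 xor 65 = c0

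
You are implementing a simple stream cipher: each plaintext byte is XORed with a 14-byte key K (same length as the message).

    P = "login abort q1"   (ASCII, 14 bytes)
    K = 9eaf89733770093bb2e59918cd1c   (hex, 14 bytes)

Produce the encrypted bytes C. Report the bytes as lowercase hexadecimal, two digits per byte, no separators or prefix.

6c ⊕ 9e = f2
6f ⊕ af = c0
67 ⊕ 89 = ee
69 ⊕ 73 = 1a
6e ⊕ 37 = 59
20 ⊕ 70 = 50
61 ⊕ 09 = 68
62 ⊕ 3b = 59
6f ⊕ b2 = dd
72 ⊕ e5 = 97
74 ⊕ 99 = ed
20 ⊕ 18 = 38
71 ⊕ cd = bc
31 ⊕ 1c = 2d

f2c0ee1a59506859dd97ed38bc2d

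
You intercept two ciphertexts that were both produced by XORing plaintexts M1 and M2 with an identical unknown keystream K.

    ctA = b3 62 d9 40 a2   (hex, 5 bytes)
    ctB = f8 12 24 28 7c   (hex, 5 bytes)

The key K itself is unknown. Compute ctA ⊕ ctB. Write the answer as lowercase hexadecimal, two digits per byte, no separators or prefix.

ctA ⊕ ctB = (M1 ⊕ K) ⊕ (M2 ⊕ K) = M1 ⊕ M2 — the shared key cancels under XOR.
b3 ⊕ f8 = 4b
62 ⊕ 12 = 70
d9 ⊕ 24 = fd
40 ⊕ 28 = 68
a2 ⊕ 7c = de

4b70fd68de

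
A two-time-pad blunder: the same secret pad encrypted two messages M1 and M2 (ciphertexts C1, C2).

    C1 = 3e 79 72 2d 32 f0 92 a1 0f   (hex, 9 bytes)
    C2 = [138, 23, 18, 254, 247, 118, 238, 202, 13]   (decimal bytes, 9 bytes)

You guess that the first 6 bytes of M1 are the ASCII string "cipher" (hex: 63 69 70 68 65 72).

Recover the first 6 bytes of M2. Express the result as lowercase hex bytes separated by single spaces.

d7 07 10 bb a0 f4

First, C1 ⊕ C2 = (M1 ⊕ K) ⊕ (M2 ⊕ K) = M1 ⊕ M2, so the key drops out. Then M2 = (M1 ⊕ M2) ⊕ M1 over the first 6 bytes.
byte 0: (3e ^ 8a) ^ 63 = b4 ^ 63 = d7
byte 1: (79 ^ 17) ^ 69 = 6e ^ 69 = 07
byte 2: (72 ^ 12) ^ 70 = 60 ^ 70 = 10
byte 3: (2d ^ fe) ^ 68 = d3 ^ 68 = bb
byte 4: (32 ^ f7) ^ 65 = c5 ^ 65 = a0
byte 5: (f0 ^ 76) ^ 72 = 86 ^ 72 = f4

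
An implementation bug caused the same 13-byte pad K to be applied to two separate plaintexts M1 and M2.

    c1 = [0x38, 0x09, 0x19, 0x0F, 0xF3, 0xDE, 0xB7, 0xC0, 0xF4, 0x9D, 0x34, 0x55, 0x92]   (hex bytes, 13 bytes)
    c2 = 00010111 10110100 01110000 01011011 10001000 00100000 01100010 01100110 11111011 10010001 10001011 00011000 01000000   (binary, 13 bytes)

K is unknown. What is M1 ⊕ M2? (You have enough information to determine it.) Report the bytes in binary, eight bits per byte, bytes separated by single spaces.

00101111 10111101 01101001 01010100 01111011 11111110 11010101 10100110 00001111 00001100 10111111 01001101 11010010

c1 ⊕ c2 = (M1 ⊕ K) ⊕ (M2 ⊕ K) = M1 ⊕ M2 — the shared key cancels under XOR.
00111000 XOR 00010111 = 00101111
00001001 XOR 10110100 = 10111101
00011001 XOR 01110000 = 01101001
00001111 XOR 01011011 = 01010100
11110011 XOR 10001000 = 01111011
11011110 XOR 00100000 = 11111110
10110111 XOR 01100010 = 11010101
11000000 XOR 01100110 = 10100110
11110100 XOR 11111011 = 00001111
10011101 XOR 10010001 = 00001100
00110100 XOR 10001011 = 10111111
01010101 XOR 00011000 = 01001101
10010010 XOR 01000000 = 11010010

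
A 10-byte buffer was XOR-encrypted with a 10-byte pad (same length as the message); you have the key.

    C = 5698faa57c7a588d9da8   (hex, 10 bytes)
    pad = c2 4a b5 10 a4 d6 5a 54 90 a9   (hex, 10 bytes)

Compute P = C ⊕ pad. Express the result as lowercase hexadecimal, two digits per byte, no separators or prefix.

XOR is its own inverse, so applying the key byte-wise gives the result directly.
56 ⊕ c2 = 94
98 ⊕ 4a = d2
fa ⊕ b5 = 4f
a5 ⊕ 10 = b5
7c ⊕ a4 = d8
7a ⊕ d6 = ac
58 ⊕ 5a = 02
8d ⊕ 54 = d9
9d ⊕ 90 = 0d
a8 ⊕ a9 = 01

94d24fb5d8ac02d90d01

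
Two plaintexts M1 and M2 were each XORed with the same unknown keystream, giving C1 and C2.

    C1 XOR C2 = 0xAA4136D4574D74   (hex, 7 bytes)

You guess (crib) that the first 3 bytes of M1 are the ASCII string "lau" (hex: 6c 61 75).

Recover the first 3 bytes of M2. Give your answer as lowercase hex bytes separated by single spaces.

Since C1 ⊕ C2 = M1 ⊕ M2, XORing with the guessed M1 bytes yields the corresponding M2 bytes: M2 = (C1 ⊕ C2) ⊕ M1.
byte 0: aa xor 6c = c6
byte 1: 41 xor 61 = 20
byte 2: 36 xor 75 = 43

c6 20 43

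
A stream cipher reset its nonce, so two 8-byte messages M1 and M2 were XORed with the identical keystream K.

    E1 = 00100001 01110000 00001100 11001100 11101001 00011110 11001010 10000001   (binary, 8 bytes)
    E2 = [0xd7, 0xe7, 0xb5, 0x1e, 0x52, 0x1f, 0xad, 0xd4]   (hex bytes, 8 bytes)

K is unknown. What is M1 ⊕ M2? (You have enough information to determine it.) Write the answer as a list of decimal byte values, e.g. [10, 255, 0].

[246, 151, 185, 210, 187, 1, 103, 85]

E1 ⊕ E2 = (M1 ⊕ K) ⊕ (M2 ⊕ K) = M1 ⊕ M2 — the shared key cancels under XOR.
00100001 xor 11010111 = 11110110
01110000 xor 11100111 = 10010111
00001100 xor 10110101 = 10111001
11001100 xor 00011110 = 11010010
11101001 xor 01010010 = 10111011
00011110 xor 00011111 = 00000001
11001010 xor 10101101 = 01100111
10000001 xor 11010100 = 01010101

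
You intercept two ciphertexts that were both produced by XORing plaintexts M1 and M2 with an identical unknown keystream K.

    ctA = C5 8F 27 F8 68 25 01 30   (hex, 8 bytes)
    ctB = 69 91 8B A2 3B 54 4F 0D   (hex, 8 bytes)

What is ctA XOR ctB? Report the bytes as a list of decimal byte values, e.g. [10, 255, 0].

ctA ⊕ ctB = (M1 ⊕ K) ⊕ (M2 ⊕ K) = M1 ⊕ M2 — the shared key cancels under XOR.
11000101 ⊕ 01101001 = 10101100
10001111 ⊕ 10010001 = 00011110
00100111 ⊕ 10001011 = 10101100
11111000 ⊕ 10100010 = 01011010
01101000 ⊕ 00111011 = 01010011
00100101 ⊕ 01010100 = 01110001
00000001 ⊕ 01001111 = 01001110
00110000 ⊕ 00001101 = 00111101

[172, 30, 172, 90, 83, 113, 78, 61]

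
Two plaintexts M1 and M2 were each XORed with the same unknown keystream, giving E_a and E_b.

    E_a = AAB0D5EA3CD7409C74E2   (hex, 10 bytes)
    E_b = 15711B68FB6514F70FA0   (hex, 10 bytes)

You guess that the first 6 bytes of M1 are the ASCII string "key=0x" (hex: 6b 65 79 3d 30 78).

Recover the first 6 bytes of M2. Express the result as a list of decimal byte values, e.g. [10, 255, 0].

First, E_a ⊕ E_b = (M1 ⊕ K) ⊕ (M2 ⊕ K) = M1 ⊕ M2, so the key drops out. Then M2 = (M1 ⊕ M2) ⊕ M1 over the first 6 bytes.
byte 0: (aa ⊕ 15) ⊕ 6b = bf ⊕ 6b = d4
byte 1: (b0 ⊕ 71) ⊕ 65 = c1 ⊕ 65 = a4
byte 2: (d5 ⊕ 1b) ⊕ 79 = ce ⊕ 79 = b7
byte 3: (ea ⊕ 68) ⊕ 3d = 82 ⊕ 3d = bf
byte 4: (3c ⊕ fb) ⊕ 30 = c7 ⊕ 30 = f7
byte 5: (d7 ⊕ 65) ⊕ 78 = b2 ⊕ 78 = ca

[212, 164, 183, 191, 247, 202]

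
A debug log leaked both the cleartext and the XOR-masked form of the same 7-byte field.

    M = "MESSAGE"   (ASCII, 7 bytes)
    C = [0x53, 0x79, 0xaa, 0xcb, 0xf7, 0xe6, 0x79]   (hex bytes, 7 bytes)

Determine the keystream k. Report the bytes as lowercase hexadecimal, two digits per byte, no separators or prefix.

1e3cf998b6a13c

Since C = M ⊕ k, XORing both sides with M gives k = M ⊕ C.
byte 0: 4d ^ 53 = 1e
byte 1: 45 ^ 79 = 3c
byte 2: 53 ^ aa = f9
byte 3: 53 ^ cb = 98
byte 4: 41 ^ f7 = b6
byte 5: 47 ^ e6 = a1
byte 6: 45 ^ 79 = 3c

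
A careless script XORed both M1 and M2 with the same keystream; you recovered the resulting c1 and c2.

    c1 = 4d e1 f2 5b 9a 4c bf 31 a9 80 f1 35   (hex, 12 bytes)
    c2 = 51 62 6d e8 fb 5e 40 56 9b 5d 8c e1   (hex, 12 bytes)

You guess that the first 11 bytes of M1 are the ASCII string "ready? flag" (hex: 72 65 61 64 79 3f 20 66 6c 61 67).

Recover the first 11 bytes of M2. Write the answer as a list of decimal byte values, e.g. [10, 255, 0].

First, c1 ⊕ c2 = (M1 ⊕ K) ⊕ (M2 ⊕ K) = M1 ⊕ M2, so the key drops out. Then M2 = (M1 ⊕ M2) ⊕ M1 over the first 11 bytes.
byte 0: (4d ^ 51) ^ 72 = 1c ^ 72 = 6e
byte 1: (e1 ^ 62) ^ 65 = 83 ^ 65 = e6
byte 2: (f2 ^ 6d) ^ 61 = 9f ^ 61 = fe
byte 3: (5b ^ e8) ^ 64 = b3 ^ 64 = d7
byte 4: (9a ^ fb) ^ 79 = 61 ^ 79 = 18
byte 5: (4c ^ 5e) ^ 3f = 12 ^ 3f = 2d
byte 6: (bf ^ 40) ^ 20 = ff ^ 20 = df
byte 7: (31 ^ 56) ^ 66 = 67 ^ 66 = 01
byte 8: (a9 ^ 9b) ^ 6c = 32 ^ 6c = 5e
byte 9: (80 ^ 5d) ^ 61 = dd ^ 61 = bc
byte 10: (f1 ^ 8c) ^ 67 = 7d ^ 67 = 1a

[110, 230, 254, 215, 24, 45, 223, 1, 94, 188, 26]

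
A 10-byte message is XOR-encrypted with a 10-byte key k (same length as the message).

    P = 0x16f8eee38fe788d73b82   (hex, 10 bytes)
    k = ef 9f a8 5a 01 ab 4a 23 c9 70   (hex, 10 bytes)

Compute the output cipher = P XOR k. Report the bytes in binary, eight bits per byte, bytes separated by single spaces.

16 ⊕ ef = f9
f8 ⊕ 9f = 67
ee ⊕ a8 = 46
e3 ⊕ 5a = b9
8f ⊕ 01 = 8e
e7 ⊕ ab = 4c
88 ⊕ 4a = c2
d7 ⊕ 23 = f4
3b ⊕ c9 = f2
82 ⊕ 70 = f2

11111001 01100111 01000110 10111001 10001110 01001100 11000010 11110100 11110010 11110010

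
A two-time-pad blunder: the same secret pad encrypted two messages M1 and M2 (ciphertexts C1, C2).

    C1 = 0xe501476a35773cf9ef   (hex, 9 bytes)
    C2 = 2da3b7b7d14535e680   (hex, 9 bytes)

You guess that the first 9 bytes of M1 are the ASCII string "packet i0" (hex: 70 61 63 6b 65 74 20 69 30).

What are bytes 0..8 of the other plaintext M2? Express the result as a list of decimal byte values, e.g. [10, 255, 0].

First, C1 ⊕ C2 = (M1 ⊕ K) ⊕ (M2 ⊕ K) = M1 ⊕ M2, so the key drops out. Then M2 = (M1 ⊕ M2) ⊕ M1 over the first 9 bytes.
byte 0: (e5 XOR 2d) XOR 70 = c8 XOR 70 = b8
byte 1: (01 XOR a3) XOR 61 = a2 XOR 61 = c3
byte 2: (47 XOR b7) XOR 63 = f0 XOR 63 = 93
byte 3: (6a XOR b7) XOR 6b = dd XOR 6b = b6
byte 4: (35 XOR d1) XOR 65 = e4 XOR 65 = 81
byte 5: (77 XOR 45) XOR 74 = 32 XOR 74 = 46
byte 6: (3c XOR 35) XOR 20 = 09 XOR 20 = 29
byte 7: (f9 XOR e6) XOR 69 = 1f XOR 69 = 76
byte 8: (ef XOR 80) XOR 30 = 6f XOR 30 = 5f

[184, 195, 147, 182, 129, 70, 41, 118, 95]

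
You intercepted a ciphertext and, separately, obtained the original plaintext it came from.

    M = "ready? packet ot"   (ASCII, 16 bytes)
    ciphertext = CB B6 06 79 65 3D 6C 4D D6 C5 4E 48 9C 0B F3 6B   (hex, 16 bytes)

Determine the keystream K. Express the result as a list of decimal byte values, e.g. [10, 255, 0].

Since ciphertext = M ⊕ K, XORing both sides with M gives K = M ⊕ ciphertext.
byte 0: 72 XOR cb = b9
byte 1: 65 XOR b6 = d3
byte 2: 61 XOR 06 = 67
byte 3: 64 XOR 79 = 1d
byte 4: 79 XOR 65 = 1c
byte 5: 3f XOR 3d = 02
byte 6: 20 XOR 6c = 4c
byte 7: 70 XOR 4d = 3d
byte 8: 61 XOR d6 = b7
byte 9: 63 XOR c5 = a6
byte 10: 6b XOR 4e = 25
byte 11: 65 XOR 48 = 2d
byte 12: 74 XOR 9c = e8
byte 13: 20 XOR 0b = 2b
byte 14: 6f XOR f3 = 9c
byte 15: 74 XOR 6b = 1f

[185, 211, 103, 29, 28, 2, 76, 61, 183, 166, 37, 45, 232, 43, 156, 31]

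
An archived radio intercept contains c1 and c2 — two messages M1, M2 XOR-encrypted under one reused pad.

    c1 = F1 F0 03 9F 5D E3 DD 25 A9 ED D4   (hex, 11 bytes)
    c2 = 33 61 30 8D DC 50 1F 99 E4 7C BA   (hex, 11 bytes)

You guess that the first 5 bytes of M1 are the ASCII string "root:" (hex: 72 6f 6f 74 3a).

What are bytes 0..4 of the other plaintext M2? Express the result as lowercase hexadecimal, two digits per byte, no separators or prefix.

First, c1 ⊕ c2 = (M1 ⊕ K) ⊕ (M2 ⊕ K) = M1 ⊕ M2, so the key drops out. Then M2 = (M1 ⊕ M2) ⊕ M1 over the first 5 bytes.
byte 0: (f1 XOR 33) XOR 72 = c2 XOR 72 = b0
byte 1: (f0 XOR 61) XOR 6f = 91 XOR 6f = fe
byte 2: (03 XOR 30) XOR 6f = 33 XOR 6f = 5c
byte 3: (9f XOR 8d) XOR 74 = 12 XOR 74 = 66
byte 4: (5d XOR dc) XOR 3a = 81 XOR 3a = bb

b0fe5c66bb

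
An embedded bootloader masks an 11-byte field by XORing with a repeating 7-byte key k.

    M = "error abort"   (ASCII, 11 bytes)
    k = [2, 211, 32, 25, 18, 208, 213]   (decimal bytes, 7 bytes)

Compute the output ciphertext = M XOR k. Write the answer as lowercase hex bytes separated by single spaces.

The 7-byte key repeats, so the effective keystream is 02 d3 20 19 12 d0 d5 02 d3 20 19.
byte 0: 65 ⊕ 02 = 67
byte 1: 72 ⊕ d3 = a1
byte 2: 72 ⊕ 20 = 52
byte 3: 6f ⊕ 19 = 76
byte 4: 72 ⊕ 12 = 60
byte 5: 20 ⊕ d0 = f0
byte 6: 61 ⊕ d5 = b4
byte 7: 62 ⊕ 02 = 60
byte 8: 6f ⊕ d3 = bc
byte 9: 72 ⊕ 20 = 52
byte 10: 74 ⊕ 19 = 6d

67 a1 52 76 60 f0 b4 60 bc 52 6d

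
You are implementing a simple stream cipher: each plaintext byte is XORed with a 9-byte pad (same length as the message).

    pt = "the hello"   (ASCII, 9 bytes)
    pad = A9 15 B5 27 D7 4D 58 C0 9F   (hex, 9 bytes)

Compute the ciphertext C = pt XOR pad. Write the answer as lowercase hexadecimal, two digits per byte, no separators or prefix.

dd7dd007bf2834acf0

XOR is its own inverse, so applying the key byte-wise gives the result directly.
byte 0: 74 XOR a9 = dd
byte 1: 68 XOR 15 = 7d
byte 2: 65 XOR b5 = d0
byte 3: 20 XOR 27 = 07
byte 4: 68 XOR d7 = bf
byte 5: 65 XOR 4d = 28
byte 6: 6c XOR 58 = 34
byte 7: 6c XOR c0 = ac
byte 8: 6f XOR 9f = f0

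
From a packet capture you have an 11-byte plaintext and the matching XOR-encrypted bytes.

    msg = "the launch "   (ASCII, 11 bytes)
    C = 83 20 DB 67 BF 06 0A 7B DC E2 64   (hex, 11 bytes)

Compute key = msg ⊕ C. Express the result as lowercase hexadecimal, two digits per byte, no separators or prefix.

f748be47d3677f15bf8a44

Since C = msg ⊕ key, XORing both sides with msg gives key = msg ⊕ C.
byte 0: 74 ⊕ 83 = f7
byte 1: 68 ⊕ 20 = 48
byte 2: 65 ⊕ db = be
byte 3: 20 ⊕ 67 = 47
byte 4: 6c ⊕ bf = d3
byte 5: 61 ⊕ 06 = 67
byte 6: 75 ⊕ 0a = 7f
byte 7: 6e ⊕ 7b = 15
byte 8: 63 ⊕ dc = bf
byte 9: 68 ⊕ e2 = 8a
byte 10: 20 ⊕ 64 = 44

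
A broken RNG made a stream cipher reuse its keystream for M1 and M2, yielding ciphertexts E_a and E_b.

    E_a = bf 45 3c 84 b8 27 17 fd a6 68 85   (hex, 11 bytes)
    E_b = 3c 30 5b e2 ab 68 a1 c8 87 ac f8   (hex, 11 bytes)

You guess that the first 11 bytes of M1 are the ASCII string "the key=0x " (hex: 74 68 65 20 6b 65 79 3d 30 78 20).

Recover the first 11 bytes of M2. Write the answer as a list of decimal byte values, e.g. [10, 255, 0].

First, E_a ⊕ E_b = (M1 ⊕ K) ⊕ (M2 ⊕ K) = M1 ⊕ M2, so the key drops out. Then M2 = (M1 ⊕ M2) ⊕ M1 over the first 11 bytes.
byte 0: (bf ^ 3c) ^ 74 = 83 ^ 74 = f7
byte 1: (45 ^ 30) ^ 68 = 75 ^ 68 = 1d
byte 2: (3c ^ 5b) ^ 65 = 67 ^ 65 = 02
byte 3: (84 ^ e2) ^ 20 = 66 ^ 20 = 46
byte 4: (b8 ^ ab) ^ 6b = 13 ^ 6b = 78
byte 5: (27 ^ 68) ^ 65 = 4f ^ 65 = 2a
byte 6: (17 ^ a1) ^ 79 = b6 ^ 79 = cf
byte 7: (fd ^ c8) ^ 3d = 35 ^ 3d = 08
byte 8: (a6 ^ 87) ^ 30 = 21 ^ 30 = 11
byte 9: (68 ^ ac) ^ 78 = c4 ^ 78 = bc
byte 10: (85 ^ f8) ^ 20 = 7d ^ 20 = 5d

[247, 29, 2, 70, 120, 42, 207, 8, 17, 188, 93]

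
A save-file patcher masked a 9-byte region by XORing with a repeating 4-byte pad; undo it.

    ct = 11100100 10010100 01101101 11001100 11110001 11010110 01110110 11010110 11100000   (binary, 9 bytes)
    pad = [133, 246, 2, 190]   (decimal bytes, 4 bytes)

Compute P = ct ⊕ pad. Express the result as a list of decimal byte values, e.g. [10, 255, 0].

The 4-byte key repeats, so the effective keystream is 85 f6 02 be 85 f6 02 be 85.
byte 0: e4 ⊕ 85 = 61
byte 1: 94 ⊕ f6 = 62
byte 2: 6d ⊕ 02 = 6f
byte 3: cc ⊕ be = 72
byte 4: f1 ⊕ 85 = 74
byte 5: d6 ⊕ f6 = 20
byte 6: 76 ⊕ 02 = 74
byte 7: d6 ⊕ be = 68
byte 8: e0 ⊕ 85 = 65

[97, 98, 111, 114, 116, 32, 116, 104, 101]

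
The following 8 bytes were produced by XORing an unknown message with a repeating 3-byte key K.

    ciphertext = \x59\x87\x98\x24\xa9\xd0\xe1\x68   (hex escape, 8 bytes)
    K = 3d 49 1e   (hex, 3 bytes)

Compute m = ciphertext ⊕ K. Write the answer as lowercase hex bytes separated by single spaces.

The 3-byte key repeats, so the effective keystream is 3d 49 1e 3d 49 1e 3d 49.
byte 0: 01011001 ^ 00111101 = 01100100
byte 1: 10000111 ^ 01001001 = 11001110
byte 2: 10011000 ^ 00011110 = 10000110
byte 3: 00100100 ^ 00111101 = 00011001
byte 4: 10101001 ^ 01001001 = 11100000
byte 5: 11010000 ^ 00011110 = 11001110
byte 6: 11100001 ^ 00111101 = 11011100
byte 7: 01101000 ^ 01001001 = 00100001

64 ce 86 19 e0 ce dc 21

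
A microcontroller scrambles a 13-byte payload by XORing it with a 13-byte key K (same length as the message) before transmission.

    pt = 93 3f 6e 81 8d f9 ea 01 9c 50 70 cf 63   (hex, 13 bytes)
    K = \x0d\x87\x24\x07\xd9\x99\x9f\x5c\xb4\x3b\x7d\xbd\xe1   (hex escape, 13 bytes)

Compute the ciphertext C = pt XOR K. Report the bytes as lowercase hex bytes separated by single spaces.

9e b8 4a 86 54 60 75 5d 28 6b 0d 72 82

byte 0: 93 ^ 0d = 9e
byte 1: 3f ^ 87 = b8
byte 2: 6e ^ 24 = 4a
byte 3: 81 ^ 07 = 86
byte 4: 8d ^ d9 = 54
byte 5: f9 ^ 99 = 60
byte 6: ea ^ 9f = 75
byte 7: 01 ^ 5c = 5d
byte 8: 9c ^ b4 = 28
byte 9: 50 ^ 3b = 6b
byte 10: 70 ^ 7d = 0d
byte 11: cf ^ bd = 72
byte 12: 63 ^ e1 = 82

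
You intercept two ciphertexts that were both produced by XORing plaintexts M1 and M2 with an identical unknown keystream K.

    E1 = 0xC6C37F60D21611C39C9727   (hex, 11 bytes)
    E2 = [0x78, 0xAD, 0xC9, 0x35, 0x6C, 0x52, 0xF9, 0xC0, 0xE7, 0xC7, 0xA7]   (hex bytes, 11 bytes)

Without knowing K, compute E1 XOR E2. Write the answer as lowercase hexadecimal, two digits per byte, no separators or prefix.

be6eb655be44e8037b5080

E1 ⊕ E2 = (M1 ⊕ K) ⊕ (M2 ⊕ K) = M1 ⊕ M2 — the shared key cancels under XOR.
byte 0: c6 ⊕ 78 = be
byte 1: c3 ⊕ ad = 6e
byte 2: 7f ⊕ c9 = b6
byte 3: 60 ⊕ 35 = 55
byte 4: d2 ⊕ 6c = be
byte 5: 16 ⊕ 52 = 44
byte 6: 11 ⊕ f9 = e8
byte 7: c3 ⊕ c0 = 03
byte 8: 9c ⊕ e7 = 7b
byte 9: 97 ⊕ c7 = 50
byte 10: 27 ⊕ a7 = 80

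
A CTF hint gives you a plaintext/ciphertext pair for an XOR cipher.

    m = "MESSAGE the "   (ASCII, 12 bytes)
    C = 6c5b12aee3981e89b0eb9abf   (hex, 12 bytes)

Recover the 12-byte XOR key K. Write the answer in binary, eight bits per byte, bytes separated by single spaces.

Since C = m ⊕ K, XORing both sides with m gives K = m ⊕ C.
4d XOR 6c = 21
45 XOR 5b = 1e
53 XOR 12 = 41
53 XOR ae = fd
41 XOR e3 = a2
47 XOR 98 = df
45 XOR 1e = 5b
20 XOR 89 = a9
74 XOR b0 = c4
68 XOR eb = 83
65 XOR 9a = ff
20 XOR bf = 9f

00100001 00011110 01000001 11111101 10100010 11011111 01011011 10101001 11000100 10000011 11111111 10011111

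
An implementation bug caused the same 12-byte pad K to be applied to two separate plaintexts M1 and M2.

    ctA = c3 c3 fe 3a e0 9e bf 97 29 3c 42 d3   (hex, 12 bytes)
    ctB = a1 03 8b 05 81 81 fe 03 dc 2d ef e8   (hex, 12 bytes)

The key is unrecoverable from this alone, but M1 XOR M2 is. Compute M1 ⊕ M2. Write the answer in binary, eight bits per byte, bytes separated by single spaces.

ctA ⊕ ctB = (M1 ⊕ K) ⊕ (M2 ⊕ K) = M1 ⊕ M2 — the shared key cancels under XOR.
11000011 ^ 10100001 = 01100010
11000011 ^ 00000011 = 11000000
11111110 ^ 10001011 = 01110101
00111010 ^ 00000101 = 00111111
11100000 ^ 10000001 = 01100001
10011110 ^ 10000001 = 00011111
10111111 ^ 11111110 = 01000001
10010111 ^ 00000011 = 10010100
00101001 ^ 11011100 = 11110101
00111100 ^ 00101101 = 00010001
01000010 ^ 11101111 = 10101101
11010011 ^ 11101000 = 00111011

01100010 11000000 01110101 00111111 01100001 00011111 01000001 10010100 11110101 00010001 10101101 00111011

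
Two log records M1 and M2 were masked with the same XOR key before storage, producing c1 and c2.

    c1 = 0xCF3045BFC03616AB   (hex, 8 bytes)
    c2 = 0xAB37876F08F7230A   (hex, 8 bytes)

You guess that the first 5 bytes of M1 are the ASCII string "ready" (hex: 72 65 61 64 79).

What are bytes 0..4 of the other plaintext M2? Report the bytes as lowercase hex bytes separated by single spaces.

16 62 a3 b4 b1

First, c1 ⊕ c2 = (M1 ⊕ K) ⊕ (M2 ⊕ K) = M1 ⊕ M2, so the key drops out. Then M2 = (M1 ⊕ M2) ⊕ M1 over the first 5 bytes.
byte 0: (cf ^ ab) ^ 72 = 64 ^ 72 = 16
byte 1: (30 ^ 37) ^ 65 = 07 ^ 65 = 62
byte 2: (45 ^ 87) ^ 61 = c2 ^ 61 = a3
byte 3: (bf ^ 6f) ^ 64 = d0 ^ 64 = b4
byte 4: (c0 ^ 08) ^ 79 = c8 ^ 79 = b1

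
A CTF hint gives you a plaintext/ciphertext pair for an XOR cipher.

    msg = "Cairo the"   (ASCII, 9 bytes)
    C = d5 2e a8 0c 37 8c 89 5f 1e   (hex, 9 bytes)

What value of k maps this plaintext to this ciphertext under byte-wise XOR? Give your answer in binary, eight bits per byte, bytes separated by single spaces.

Since C = msg ⊕ k, XORing both sides with msg gives k = msg ⊕ C.
43 xor d5 = 96
61 xor 2e = 4f
69 xor a8 = c1
72 xor 0c = 7e
6f xor 37 = 58
20 xor 8c = ac
74 xor 89 = fd
68 xor 5f = 37
65 xor 1e = 7b

10010110 01001111 11000001 01111110 01011000 10101100 11111101 00110111 01111011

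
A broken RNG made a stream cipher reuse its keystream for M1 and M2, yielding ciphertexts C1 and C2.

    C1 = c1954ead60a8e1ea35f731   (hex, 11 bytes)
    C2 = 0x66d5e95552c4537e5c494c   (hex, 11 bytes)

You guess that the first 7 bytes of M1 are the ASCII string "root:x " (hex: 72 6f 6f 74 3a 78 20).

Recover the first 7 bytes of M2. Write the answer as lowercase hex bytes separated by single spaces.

d5 2f c8 8c 08 14 92

First, C1 ⊕ C2 = (M1 ⊕ K) ⊕ (M2 ⊕ K) = M1 ⊕ M2, so the key drops out. Then M2 = (M1 ⊕ M2) ⊕ M1 over the first 7 bytes.
byte 0: (c1 ⊕ 66) ⊕ 72 = a7 ⊕ 72 = d5
byte 1: (95 ⊕ d5) ⊕ 6f = 40 ⊕ 6f = 2f
byte 2: (4e ⊕ e9) ⊕ 6f = a7 ⊕ 6f = c8
byte 3: (ad ⊕ 55) ⊕ 74 = f8 ⊕ 74 = 8c
byte 4: (60 ⊕ 52) ⊕ 3a = 32 ⊕ 3a = 08
byte 5: (a8 ⊕ c4) ⊕ 78 = 6c ⊕ 78 = 14
byte 6: (e1 ⊕ 53) ⊕ 20 = b2 ⊕ 20 = 92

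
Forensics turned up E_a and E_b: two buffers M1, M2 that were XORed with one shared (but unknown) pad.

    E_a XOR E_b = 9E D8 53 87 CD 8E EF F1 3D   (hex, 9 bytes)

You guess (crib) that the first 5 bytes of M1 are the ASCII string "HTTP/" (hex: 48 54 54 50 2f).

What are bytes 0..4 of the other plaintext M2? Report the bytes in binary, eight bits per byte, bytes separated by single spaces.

11010110 10001100 00000111 11010111 11100010

Since E_a ⊕ E_b = M1 ⊕ M2, XORing with the guessed M1 bytes yields the corresponding M2 bytes: M2 = (E_a ⊕ E_b) ⊕ M1.
byte 0: 10011110 ⊕ 01001000 = 11010110
byte 1: 11011000 ⊕ 01010100 = 10001100
byte 2: 01010011 ⊕ 01010100 = 00000111
byte 3: 10000111 ⊕ 01010000 = 11010111
byte 4: 11001101 ⊕ 00101111 = 11100010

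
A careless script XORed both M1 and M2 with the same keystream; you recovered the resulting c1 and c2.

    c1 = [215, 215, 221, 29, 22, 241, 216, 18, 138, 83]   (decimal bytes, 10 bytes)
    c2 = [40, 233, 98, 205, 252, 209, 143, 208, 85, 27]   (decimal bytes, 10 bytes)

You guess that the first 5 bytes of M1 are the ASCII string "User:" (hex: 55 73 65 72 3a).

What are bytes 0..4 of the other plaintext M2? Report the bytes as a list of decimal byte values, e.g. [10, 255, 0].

[170, 77, 218, 162, 208]

First, c1 ⊕ c2 = (M1 ⊕ K) ⊕ (M2 ⊕ K) = M1 ⊕ M2, so the key drops out. Then M2 = (M1 ⊕ M2) ⊕ M1 over the first 5 bytes.
byte 0: (d7 ^ 28) ^ 55 = ff ^ 55 = aa
byte 1: (d7 ^ e9) ^ 73 = 3e ^ 73 = 4d
byte 2: (dd ^ 62) ^ 65 = bf ^ 65 = da
byte 3: (1d ^ cd) ^ 72 = d0 ^ 72 = a2
byte 4: (16 ^ fc) ^ 3a = ea ^ 3a = d0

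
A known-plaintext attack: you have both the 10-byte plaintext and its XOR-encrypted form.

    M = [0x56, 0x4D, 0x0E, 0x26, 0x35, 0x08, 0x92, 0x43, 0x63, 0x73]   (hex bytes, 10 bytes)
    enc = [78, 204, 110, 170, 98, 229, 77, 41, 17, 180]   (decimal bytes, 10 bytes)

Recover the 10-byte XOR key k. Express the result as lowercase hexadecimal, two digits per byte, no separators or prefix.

Since enc = M ⊕ k, XORing both sides with M gives k = M ⊕ enc.
56 xor 4e = 18
4d xor cc = 81
0e xor 6e = 60
26 xor aa = 8c
35 xor 62 = 57
08 xor e5 = ed
92 xor 4d = df
43 xor 29 = 6a
63 xor 11 = 72
73 xor b4 = c7

1881608c57eddf6a72c7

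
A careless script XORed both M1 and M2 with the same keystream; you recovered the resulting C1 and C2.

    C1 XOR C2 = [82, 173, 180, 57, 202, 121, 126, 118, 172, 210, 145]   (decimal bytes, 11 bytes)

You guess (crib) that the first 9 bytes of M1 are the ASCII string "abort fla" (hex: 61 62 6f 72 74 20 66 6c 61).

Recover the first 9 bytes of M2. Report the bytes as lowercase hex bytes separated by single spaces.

Since C1 ⊕ C2 = M1 ⊕ M2, XORing with the guessed M1 bytes yields the corresponding M2 bytes: M2 = (C1 ⊕ C2) ⊕ M1.
byte 0: 52 xor 61 = 33
byte 1: ad xor 62 = cf
byte 2: b4 xor 6f = db
byte 3: 39 xor 72 = 4b
byte 4: ca xor 74 = be
byte 5: 79 xor 20 = 59
byte 6: 7e xor 66 = 18
byte 7: 76 xor 6c = 1a
byte 8: ac xor 61 = cd

33 cf db 4b be 59 18 1a cd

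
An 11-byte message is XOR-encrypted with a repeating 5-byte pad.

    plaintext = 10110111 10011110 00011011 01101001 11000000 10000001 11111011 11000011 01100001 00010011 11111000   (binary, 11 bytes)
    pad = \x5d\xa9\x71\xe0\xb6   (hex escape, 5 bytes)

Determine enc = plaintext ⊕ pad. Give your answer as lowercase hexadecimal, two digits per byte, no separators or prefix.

ea376a8976dc52b281a5a5

The 5-byte key repeats, so the effective keystream is 5d a9 71 e0 b6 5d a9 71 e0 b6 5d.
byte 0: 10110111 ^ 01011101 = 11101010
byte 1: 10011110 ^ 10101001 = 00110111
byte 2: 00011011 ^ 01110001 = 01101010
byte 3: 01101001 ^ 11100000 = 10001001
byte 4: 11000000 ^ 10110110 = 01110110
byte 5: 10000001 ^ 01011101 = 11011100
byte 6: 11111011 ^ 10101001 = 01010010
byte 7: 11000011 ^ 01110001 = 10110010
byte 8: 01100001 ^ 11100000 = 10000001
byte 9: 00010011 ^ 10110110 = 10100101
byte 10: 11111000 ^ 01011101 = 10100101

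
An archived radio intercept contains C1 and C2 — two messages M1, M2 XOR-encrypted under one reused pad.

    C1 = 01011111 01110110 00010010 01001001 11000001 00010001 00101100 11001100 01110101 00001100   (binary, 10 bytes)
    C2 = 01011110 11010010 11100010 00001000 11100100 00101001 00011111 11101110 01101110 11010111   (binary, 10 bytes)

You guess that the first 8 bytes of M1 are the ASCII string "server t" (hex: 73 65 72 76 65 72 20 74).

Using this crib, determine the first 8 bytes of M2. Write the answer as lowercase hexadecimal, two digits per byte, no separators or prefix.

72c18237404a1356

First, C1 ⊕ C2 = (M1 ⊕ K) ⊕ (M2 ⊕ K) = M1 ⊕ M2, so the key drops out. Then M2 = (M1 ⊕ M2) ⊕ M1 over the first 8 bytes.
byte 0: (5f ⊕ 5e) ⊕ 73 = 01 ⊕ 73 = 72
byte 1: (76 ⊕ d2) ⊕ 65 = a4 ⊕ 65 = c1
byte 2: (12 ⊕ e2) ⊕ 72 = f0 ⊕ 72 = 82
byte 3: (49 ⊕ 08) ⊕ 76 = 41 ⊕ 76 = 37
byte 4: (c1 ⊕ e4) ⊕ 65 = 25 ⊕ 65 = 40
byte 5: (11 ⊕ 29) ⊕ 72 = 38 ⊕ 72 = 4a
byte 6: (2c ⊕ 1f) ⊕ 20 = 33 ⊕ 20 = 13
byte 7: (cc ⊕ ee) ⊕ 74 = 22 ⊕ 74 = 56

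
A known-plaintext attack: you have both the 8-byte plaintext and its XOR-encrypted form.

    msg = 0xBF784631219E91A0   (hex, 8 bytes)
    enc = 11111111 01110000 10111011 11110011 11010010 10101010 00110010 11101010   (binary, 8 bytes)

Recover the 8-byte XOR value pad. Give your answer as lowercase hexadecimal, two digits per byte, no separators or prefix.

4008fdc2f334a34a

Since enc = msg ⊕ pad, XORing both sides with msg gives pad = msg ⊕ enc.
byte 0: bf xor ff = 40
byte 1: 78 xor 70 = 08
byte 2: 46 xor bb = fd
byte 3: 31 xor f3 = c2
byte 4: 21 xor d2 = f3
byte 5: 9e xor aa = 34
byte 6: 91 xor 32 = a3
byte 7: a0 xor ea = 4a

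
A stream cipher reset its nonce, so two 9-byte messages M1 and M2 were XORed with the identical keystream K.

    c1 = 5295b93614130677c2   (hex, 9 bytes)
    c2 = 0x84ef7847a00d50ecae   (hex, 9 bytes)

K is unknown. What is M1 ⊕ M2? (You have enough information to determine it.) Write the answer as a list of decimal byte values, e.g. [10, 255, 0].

c1 ⊕ c2 = (M1 ⊕ K) ⊕ (M2 ⊕ K) = M1 ⊕ M2 — the shared key cancels under XOR.
52 ^ 84 = d6
95 ^ ef = 7a
b9 ^ 78 = c1
36 ^ 47 = 71
14 ^ a0 = b4
13 ^ 0d = 1e
06 ^ 50 = 56
77 ^ ec = 9b
c2 ^ ae = 6c

[214, 122, 193, 113, 180, 30, 86, 155, 108]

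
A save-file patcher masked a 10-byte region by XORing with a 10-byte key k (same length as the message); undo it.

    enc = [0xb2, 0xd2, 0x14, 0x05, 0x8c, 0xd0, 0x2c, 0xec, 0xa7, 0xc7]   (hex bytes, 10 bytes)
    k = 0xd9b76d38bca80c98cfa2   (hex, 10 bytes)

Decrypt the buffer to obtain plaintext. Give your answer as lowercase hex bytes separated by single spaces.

b2 xor d9 = 6b
d2 xor b7 = 65
14 xor 6d = 79
05 xor 38 = 3d
8c xor bc = 30
d0 xor a8 = 78
2c xor 0c = 20
ec xor 98 = 74
a7 xor cf = 68
c7 xor a2 = 65

6b 65 79 3d 30 78 20 74 68 65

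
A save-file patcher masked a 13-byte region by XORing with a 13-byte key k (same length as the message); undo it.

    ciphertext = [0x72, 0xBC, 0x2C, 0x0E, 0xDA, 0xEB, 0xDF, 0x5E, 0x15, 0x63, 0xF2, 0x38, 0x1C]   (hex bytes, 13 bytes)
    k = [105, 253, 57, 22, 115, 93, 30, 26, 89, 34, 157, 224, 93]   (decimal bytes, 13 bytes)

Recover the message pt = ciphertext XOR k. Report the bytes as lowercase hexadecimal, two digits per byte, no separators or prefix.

XOR is its own inverse, so applying the key byte-wise gives the result directly.
72 XOR 69 = 1b
bc XOR fd = 41
2c XOR 39 = 15
0e XOR 16 = 18
da XOR 73 = a9
eb XOR 5d = b6
df XOR 1e = c1
5e XOR 1a = 44
15 XOR 59 = 4c
63 XOR 22 = 41
f2 XOR 9d = 6f
38 XOR e0 = d8
1c XOR 5d = 41

1b411518a9b6c1444c416fd841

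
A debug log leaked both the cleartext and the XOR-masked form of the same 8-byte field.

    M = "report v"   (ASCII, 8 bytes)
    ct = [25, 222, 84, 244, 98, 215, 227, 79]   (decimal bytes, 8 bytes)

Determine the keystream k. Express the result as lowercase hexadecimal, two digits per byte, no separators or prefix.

6bbb249b10a3c339

Since ct = M ⊕ k, XORing both sides with M gives k = M ⊕ ct.
72 xor 19 = 6b
65 xor de = bb
70 xor 54 = 24
6f xor f4 = 9b
72 xor 62 = 10
74 xor d7 = a3
20 xor e3 = c3
76 xor 4f = 39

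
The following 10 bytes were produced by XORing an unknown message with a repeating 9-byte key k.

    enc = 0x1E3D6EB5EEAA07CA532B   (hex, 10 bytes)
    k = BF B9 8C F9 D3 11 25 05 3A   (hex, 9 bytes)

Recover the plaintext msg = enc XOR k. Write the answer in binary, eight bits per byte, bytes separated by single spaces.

The 9-byte key repeats, so the effective keystream is bf b9 8c f9 d3 11 25 05 3a bf.
byte 0:  30 ⊕ 191 = 161
byte 1:  61 ⊕ 185 = 132
byte 2: 110 ⊕ 140 = 226
byte 3: 181 ⊕ 249 =  76
byte 4: 238 ⊕ 211 =  61
byte 5: 170 ⊕  17 = 187
byte 6:   7 ⊕  37 =  34
byte 7: 202 ⊕   5 = 207
byte 8:  83 ⊕  58 = 105
byte 9:  43 ⊕ 191 = 148

10100001 10000100 11100010 01001100 00111101 10111011 00100010 11001111 01101001 10010100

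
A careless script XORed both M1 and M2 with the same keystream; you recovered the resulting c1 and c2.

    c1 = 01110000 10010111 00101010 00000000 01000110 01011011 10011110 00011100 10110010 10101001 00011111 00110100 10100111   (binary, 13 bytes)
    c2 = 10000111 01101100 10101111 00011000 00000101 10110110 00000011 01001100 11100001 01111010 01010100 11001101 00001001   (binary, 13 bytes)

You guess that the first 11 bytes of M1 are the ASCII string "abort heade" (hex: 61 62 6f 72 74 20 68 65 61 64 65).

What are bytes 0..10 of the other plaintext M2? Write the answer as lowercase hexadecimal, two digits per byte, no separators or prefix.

9699ea6a37cdf53532b72e

First, c1 ⊕ c2 = (M1 ⊕ K) ⊕ (M2 ⊕ K) = M1 ⊕ M2, so the key drops out. Then M2 = (M1 ⊕ M2) ⊕ M1 over the first 11 bytes.
byte 0: (70 XOR 87) XOR 61 = f7 XOR 61 = 96
byte 1: (97 XOR 6c) XOR 62 = fb XOR 62 = 99
byte 2: (2a XOR af) XOR 6f = 85 XOR 6f = ea
byte 3: (00 XOR 18) XOR 72 = 18 XOR 72 = 6a
byte 4: (46 XOR 05) XOR 74 = 43 XOR 74 = 37
byte 5: (5b XOR b6) XOR 20 = ed XOR 20 = cd
byte 6: (9e XOR 03) XOR 68 = 9d XOR 68 = f5
byte 7: (1c XOR 4c) XOR 65 = 50 XOR 65 = 35
byte 8: (b2 XOR e1) XOR 61 = 53 XOR 61 = 32
byte 9: (a9 XOR 7a) XOR 64 = d3 XOR 64 = b7
byte 10: (1f XOR 54) XOR 65 = 4b XOR 65 = 2e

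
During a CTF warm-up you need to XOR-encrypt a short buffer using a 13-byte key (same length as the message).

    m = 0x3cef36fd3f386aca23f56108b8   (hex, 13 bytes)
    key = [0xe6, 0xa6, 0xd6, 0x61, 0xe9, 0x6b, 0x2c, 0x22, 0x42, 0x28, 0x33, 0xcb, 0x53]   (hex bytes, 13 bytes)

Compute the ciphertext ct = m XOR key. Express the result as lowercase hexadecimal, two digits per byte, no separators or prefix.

byte 0: 3c ^ e6 = da
byte 1: ef ^ a6 = 49
byte 2: 36 ^ d6 = e0
byte 3: fd ^ 61 = 9c
byte 4: 3f ^ e9 = d6
byte 5: 38 ^ 6b = 53
byte 6: 6a ^ 2c = 46
byte 7: ca ^ 22 = e8
byte 8: 23 ^ 42 = 61
byte 9: f5 ^ 28 = dd
byte 10: 61 ^ 33 = 52
byte 11: 08 ^ cb = c3
byte 12: b8 ^ 53 = eb

da49e09cd65346e861dd52c3eb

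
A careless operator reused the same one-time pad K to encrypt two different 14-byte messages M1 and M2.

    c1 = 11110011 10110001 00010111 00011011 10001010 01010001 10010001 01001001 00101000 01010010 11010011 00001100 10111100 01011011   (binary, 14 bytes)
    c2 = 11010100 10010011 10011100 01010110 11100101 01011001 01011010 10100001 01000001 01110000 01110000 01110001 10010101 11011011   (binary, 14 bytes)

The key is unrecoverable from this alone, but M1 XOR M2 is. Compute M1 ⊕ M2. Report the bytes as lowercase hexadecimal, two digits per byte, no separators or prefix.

c1 ⊕ c2 = (M1 ⊕ K) ⊕ (M2 ⊕ K) = M1 ⊕ M2 — the shared key cancels under XOR.
11110011 ⊕ 11010100 = 00100111
10110001 ⊕ 10010011 = 00100010
00010111 ⊕ 10011100 = 10001011
00011011 ⊕ 01010110 = 01001101
10001010 ⊕ 11100101 = 01101111
01010001 ⊕ 01011001 = 00001000
10010001 ⊕ 01011010 = 11001011
01001001 ⊕ 10100001 = 11101000
00101000 ⊕ 01000001 = 01101001
01010010 ⊕ 01110000 = 00100010
11010011 ⊕ 01110000 = 10100011
00001100 ⊕ 01110001 = 01111101
10111100 ⊕ 10010101 = 00101001
01011011 ⊕ 11011011 = 10000000

27228b4d6f08cbe86922a37d2980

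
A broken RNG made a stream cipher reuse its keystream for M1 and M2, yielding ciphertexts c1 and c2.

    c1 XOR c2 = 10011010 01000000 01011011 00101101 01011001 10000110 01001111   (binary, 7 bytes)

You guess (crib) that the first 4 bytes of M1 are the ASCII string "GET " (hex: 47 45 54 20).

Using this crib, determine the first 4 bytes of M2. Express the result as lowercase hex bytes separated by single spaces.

Since c1 ⊕ c2 = M1 ⊕ M2, XORing with the guessed M1 bytes yields the corresponding M2 bytes: M2 = (c1 ⊕ c2) ⊕ M1.
9a ^ 47 = dd
40 ^ 45 = 05
5b ^ 54 = 0f
2d ^ 20 = 0d

dd 05 0f 0d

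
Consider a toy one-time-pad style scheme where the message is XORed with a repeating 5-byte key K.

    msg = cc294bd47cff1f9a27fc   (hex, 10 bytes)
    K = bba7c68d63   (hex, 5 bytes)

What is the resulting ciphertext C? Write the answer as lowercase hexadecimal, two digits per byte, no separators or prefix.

The 5-byte key repeats, so the effective keystream is bb a7 c6 8d 63 bb a7 c6 8d 63.
byte 0: 11001100 ^ 10111011 = 01110111
byte 1: 00101001 ^ 10100111 = 10001110
byte 2: 01001011 ^ 11000110 = 10001101
byte 3: 11010100 ^ 10001101 = 01011001
byte 4: 01111100 ^ 01100011 = 00011111
byte 5: 11111111 ^ 10111011 = 01000100
byte 6: 00011111 ^ 10100111 = 10111000
byte 7: 10011010 ^ 11000110 = 01011100
byte 8: 00100111 ^ 10001101 = 10101010
byte 9: 11111100 ^ 01100011 = 10011111

778e8d591f44b85caa9f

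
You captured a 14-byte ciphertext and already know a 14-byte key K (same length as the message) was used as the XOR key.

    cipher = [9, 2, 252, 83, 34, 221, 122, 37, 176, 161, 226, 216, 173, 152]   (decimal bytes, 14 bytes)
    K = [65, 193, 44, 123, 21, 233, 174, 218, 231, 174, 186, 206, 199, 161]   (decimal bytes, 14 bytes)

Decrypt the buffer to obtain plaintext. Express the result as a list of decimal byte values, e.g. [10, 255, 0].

[72, 195, 208, 40, 55, 52, 212, 255, 87, 15, 88, 22, 106, 57]

XOR is its own inverse, so applying the key byte-wise gives the result directly.
byte 0:   9 ⊕  65 =  72
byte 1:   2 ⊕ 193 = 195
byte 2: 252 ⊕  44 = 208
byte 3:  83 ⊕ 123 =  40
byte 4:  34 ⊕  21 =  55
byte 5: 221 ⊕ 233 =  52
byte 6: 122 ⊕ 174 = 212
byte 7:  37 ⊕ 218 = 255
byte 8: 176 ⊕ 231 =  87
byte 9: 161 ⊕ 174 =  15
byte 10: 226 ⊕ 186 =  88
byte 11: 216 ⊕ 206 =  22
byte 12: 173 ⊕ 199 = 106
byte 13: 152 ⊕ 161 =  57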